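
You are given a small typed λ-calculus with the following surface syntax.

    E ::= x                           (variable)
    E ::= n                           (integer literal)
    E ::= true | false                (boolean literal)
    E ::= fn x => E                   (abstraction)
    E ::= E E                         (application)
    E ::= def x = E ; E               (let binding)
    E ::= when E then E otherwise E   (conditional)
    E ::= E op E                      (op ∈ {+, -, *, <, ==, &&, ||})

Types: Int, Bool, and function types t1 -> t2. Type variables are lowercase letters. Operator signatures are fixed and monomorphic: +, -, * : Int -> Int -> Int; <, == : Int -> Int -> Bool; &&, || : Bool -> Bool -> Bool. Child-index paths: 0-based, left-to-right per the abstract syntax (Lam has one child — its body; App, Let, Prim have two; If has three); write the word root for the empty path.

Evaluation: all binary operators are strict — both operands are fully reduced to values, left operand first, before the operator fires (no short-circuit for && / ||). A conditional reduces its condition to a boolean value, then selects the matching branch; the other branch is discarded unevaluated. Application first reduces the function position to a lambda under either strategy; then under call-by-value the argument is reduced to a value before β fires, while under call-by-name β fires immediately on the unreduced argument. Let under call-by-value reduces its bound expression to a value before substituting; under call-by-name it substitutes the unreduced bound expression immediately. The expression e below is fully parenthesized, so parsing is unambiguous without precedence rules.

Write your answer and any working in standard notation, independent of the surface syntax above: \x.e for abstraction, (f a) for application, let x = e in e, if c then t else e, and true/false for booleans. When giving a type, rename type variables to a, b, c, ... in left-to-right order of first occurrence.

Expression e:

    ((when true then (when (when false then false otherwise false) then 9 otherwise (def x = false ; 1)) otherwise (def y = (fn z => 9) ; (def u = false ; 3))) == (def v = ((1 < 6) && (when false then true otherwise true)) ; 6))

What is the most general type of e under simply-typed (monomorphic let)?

Answer: Bool

Derivation:
  unify Bool ~ Bool
  unify Bool ~ Bool
  unify Bool ~ Bool
  unify Bool ~ Bool
let x : Bool
  unify Int ~ Int
\z._ : a -> Int
let y : a -> Int
let u : Bool
  unify Int ~ Int
  unify Int ~ Int
  unify Int ~ Int
  unify Int ~ Int
  unify Bool ~ Bool
  unify Bool ~ Bool
  unify Bool ~ Bool
  unify Bool ~ Bool
let v : Bool
  unify Int ~ Int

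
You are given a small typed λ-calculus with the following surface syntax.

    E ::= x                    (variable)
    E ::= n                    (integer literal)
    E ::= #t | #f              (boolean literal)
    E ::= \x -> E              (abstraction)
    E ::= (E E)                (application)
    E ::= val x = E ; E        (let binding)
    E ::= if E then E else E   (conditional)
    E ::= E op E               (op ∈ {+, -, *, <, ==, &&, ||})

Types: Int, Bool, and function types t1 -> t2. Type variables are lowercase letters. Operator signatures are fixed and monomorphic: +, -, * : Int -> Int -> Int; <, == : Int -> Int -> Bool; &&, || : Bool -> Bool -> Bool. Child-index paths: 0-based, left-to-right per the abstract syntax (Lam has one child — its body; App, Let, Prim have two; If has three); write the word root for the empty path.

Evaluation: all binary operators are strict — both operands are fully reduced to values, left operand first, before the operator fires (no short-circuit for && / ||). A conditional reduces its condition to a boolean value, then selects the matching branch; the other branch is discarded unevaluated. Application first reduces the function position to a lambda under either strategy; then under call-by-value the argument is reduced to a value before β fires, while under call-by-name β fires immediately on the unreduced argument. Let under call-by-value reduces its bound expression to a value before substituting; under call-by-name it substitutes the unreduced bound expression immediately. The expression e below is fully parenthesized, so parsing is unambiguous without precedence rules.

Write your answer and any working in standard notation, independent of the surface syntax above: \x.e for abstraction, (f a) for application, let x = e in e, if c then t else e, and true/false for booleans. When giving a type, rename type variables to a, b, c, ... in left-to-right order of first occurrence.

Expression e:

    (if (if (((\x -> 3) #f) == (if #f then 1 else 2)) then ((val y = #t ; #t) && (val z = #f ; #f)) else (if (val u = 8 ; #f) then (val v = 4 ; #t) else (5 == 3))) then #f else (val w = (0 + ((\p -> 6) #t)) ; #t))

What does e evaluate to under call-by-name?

Working:
step 0: (if (if (((\x.3) false) == (if false then 1 else 2)) then ((let y = true in true) && (let z = false in false)) else (if (let u = 8 in false) then (let v = 4 in true) else (5 == 3))) then false else (let w = (0 + ((\p.6) true)) in true))
step 1: [beta@0.0.0] (if (if (3 == (if false then 1 else 2)) then ((let y = true in true) && (let z = false in false)) else (if (let u = 8 in false) then (let v = 4 in true) else (5 == 3))) then false else (let w = (0 + ((\p.6) true)) in true))
step 2: [if@0.0.1] (if (if (3 == 2) then ((let y = true in true) && (let z = false in false)) else (if (let u = 8 in false) then (let v = 4 in true) else (5 == 3))) then false else (let w = (0 + ((\p.6) true)) in true))
step 3: [delta@0.0] (if (if false then ((let y = true in true) && (let z = false in false)) else (if (let u = 8 in false) then (let v = 4 in true) else (5 == 3))) then false else (let w = (0 + ((\p.6) true)) in true))
step 4: [if@0] (if (if (let u = 8 in false) then (let v = 4 in true) else (5 == 3)) then false else (let w = (0 + ((\p.6) true)) in true))
step 5: [let@0.0] (if (if false then (let v = 4 in true) else (5 == 3)) then false else (let w = (0 + ((\p.6) true)) in true))
step 6: [if@0] (if (5 == 3) then false else (let w = (0 + ((\p.6) true)) in true))
step 7: [delta@0] (if false then false else (let w = (0 + ((\p.6) true)) in true))
step 8: [if@root] (let w = (0 + ((\p.6) true)) in true)
step 9: [let@root] true

Answer: true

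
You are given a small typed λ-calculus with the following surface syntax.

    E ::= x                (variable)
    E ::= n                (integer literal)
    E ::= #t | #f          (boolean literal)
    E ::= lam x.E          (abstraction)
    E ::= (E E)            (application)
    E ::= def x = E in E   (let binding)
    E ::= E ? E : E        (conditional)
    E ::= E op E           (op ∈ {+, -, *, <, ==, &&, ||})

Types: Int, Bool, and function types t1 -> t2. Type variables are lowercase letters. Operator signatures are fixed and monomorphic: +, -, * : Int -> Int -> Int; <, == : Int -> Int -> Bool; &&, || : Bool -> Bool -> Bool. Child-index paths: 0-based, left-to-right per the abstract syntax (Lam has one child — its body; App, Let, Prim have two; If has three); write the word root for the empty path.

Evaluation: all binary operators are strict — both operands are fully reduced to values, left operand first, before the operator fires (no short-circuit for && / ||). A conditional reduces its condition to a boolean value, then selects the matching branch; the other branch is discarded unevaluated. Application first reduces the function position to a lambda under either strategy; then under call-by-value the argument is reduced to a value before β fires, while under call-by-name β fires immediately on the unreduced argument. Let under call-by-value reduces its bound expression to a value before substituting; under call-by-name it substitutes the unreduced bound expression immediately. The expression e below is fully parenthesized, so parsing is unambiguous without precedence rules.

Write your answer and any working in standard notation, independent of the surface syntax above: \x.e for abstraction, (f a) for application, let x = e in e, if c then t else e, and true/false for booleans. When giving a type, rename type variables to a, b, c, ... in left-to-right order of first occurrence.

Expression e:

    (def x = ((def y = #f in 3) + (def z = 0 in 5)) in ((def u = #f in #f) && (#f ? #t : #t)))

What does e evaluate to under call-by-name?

Answer: false

Derivation:
step 0: (let x = ((let y = false in 3) + (let z = 0 in 5)) in ((let u = false in false) && (if false then true else true)))
step 1: [let@root] ((let u = false in false) && (if false then true else true))
step 2: [let@0] (false && (if false then true else true))
step 3: [if@1] (false && true)
step 4: [delta@root] false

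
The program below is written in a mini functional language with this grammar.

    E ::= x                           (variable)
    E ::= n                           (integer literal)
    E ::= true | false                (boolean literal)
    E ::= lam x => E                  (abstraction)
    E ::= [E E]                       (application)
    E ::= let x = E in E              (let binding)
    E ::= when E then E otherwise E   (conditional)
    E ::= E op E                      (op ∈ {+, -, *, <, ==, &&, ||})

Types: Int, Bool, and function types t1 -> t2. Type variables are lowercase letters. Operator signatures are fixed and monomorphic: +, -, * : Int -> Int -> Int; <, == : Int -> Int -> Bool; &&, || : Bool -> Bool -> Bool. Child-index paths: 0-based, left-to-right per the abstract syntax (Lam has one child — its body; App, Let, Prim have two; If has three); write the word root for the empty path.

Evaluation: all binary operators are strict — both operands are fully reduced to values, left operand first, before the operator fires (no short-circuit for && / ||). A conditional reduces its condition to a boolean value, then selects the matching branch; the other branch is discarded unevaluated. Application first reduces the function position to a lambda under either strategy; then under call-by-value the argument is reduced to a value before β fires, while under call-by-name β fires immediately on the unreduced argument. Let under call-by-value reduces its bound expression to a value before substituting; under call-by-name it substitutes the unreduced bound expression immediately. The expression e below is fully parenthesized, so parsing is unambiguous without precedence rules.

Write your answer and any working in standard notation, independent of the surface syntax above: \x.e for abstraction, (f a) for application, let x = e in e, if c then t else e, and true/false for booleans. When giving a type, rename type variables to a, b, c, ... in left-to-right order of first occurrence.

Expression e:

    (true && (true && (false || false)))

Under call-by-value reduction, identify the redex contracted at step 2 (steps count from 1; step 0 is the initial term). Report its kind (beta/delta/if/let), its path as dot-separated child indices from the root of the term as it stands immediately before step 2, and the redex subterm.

Answer: delta at 1 : (true && false)

Derivation:
step 0: (true && (true && (false || false)))
step 1: [delta@1.1] (true && (true && false))
step 2: [delta@1] (true && false)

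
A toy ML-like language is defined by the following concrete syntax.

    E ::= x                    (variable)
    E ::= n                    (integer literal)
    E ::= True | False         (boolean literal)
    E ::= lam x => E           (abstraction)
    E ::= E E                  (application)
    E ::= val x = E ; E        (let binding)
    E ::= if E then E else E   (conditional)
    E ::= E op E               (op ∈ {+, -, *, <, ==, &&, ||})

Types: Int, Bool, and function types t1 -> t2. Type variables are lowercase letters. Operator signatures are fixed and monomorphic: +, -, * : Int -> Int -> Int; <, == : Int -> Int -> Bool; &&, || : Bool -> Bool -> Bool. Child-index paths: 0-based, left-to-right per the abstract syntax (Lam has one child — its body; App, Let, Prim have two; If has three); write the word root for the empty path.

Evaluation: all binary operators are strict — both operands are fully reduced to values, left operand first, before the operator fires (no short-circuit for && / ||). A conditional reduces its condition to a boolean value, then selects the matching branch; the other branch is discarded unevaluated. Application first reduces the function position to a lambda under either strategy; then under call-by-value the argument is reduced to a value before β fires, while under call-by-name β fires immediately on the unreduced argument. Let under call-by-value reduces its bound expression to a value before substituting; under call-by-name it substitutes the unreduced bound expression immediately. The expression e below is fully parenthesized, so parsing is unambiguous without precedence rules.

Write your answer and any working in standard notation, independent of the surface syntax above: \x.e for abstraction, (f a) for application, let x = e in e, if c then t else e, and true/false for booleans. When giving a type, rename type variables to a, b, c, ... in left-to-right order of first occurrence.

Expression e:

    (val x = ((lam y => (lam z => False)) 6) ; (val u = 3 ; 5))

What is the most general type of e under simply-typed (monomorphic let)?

Answer: Int

Derivation:
\z._ : b -> Bool
\y._ : a -> b -> Bool
  unify a -> b -> Bool ~ Int -> c
  unify a ~ Int
  unify b -> Bool ~ c
_ _ : b -> Bool
let x : b -> Bool
let u : Int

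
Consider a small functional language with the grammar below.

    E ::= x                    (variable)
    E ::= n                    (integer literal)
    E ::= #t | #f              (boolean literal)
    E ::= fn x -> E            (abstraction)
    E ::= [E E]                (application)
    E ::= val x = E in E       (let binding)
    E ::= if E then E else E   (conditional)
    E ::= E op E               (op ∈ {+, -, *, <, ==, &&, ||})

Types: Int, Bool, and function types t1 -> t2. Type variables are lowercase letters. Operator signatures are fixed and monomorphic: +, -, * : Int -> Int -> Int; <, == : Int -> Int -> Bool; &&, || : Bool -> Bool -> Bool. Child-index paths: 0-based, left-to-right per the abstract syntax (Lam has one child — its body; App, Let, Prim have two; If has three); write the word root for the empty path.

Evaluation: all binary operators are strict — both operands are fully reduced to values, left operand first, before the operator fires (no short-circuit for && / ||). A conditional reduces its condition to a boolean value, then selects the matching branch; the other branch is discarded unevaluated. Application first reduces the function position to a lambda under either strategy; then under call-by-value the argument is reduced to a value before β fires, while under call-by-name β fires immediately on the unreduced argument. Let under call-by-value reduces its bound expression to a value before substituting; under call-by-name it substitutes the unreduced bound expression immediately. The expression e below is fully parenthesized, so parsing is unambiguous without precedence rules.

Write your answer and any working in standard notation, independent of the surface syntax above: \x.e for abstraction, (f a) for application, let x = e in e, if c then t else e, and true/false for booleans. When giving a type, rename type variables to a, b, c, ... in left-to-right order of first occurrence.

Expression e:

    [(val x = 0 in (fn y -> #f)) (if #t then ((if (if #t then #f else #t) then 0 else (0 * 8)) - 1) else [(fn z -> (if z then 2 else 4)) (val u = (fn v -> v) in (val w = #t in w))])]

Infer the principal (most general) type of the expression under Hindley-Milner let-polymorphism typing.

Derivation:
let x : Int
\y._ : a -> Bool
  unify Bool ~ Bool
  unify Bool ~ Bool
  unify Bool ~ Bool
  unify Bool ~ Bool
  unify Int ~ Int
  unify Int ~ Int
  unify Int ~ Int
  unify Int ~ Int
  unify Int ~ Int
z : b
  unify b ~ Bool
  unify Int ~ Int
\z._ : Bool -> Int
v : c
\v._ : c -> c
let u : forall. c -> c
let w : Bool
w : Bool
  unify Bool -> Int ~ Bool -> d
  unify Bool ~ Bool
  unify Int ~ d
_ _ : Int
  unify Int ~ Int
  unify a -> Bool ~ Int -> e
  unify a ~ Int
  unify Bool ~ e
_ _ : Bool

Answer: Bool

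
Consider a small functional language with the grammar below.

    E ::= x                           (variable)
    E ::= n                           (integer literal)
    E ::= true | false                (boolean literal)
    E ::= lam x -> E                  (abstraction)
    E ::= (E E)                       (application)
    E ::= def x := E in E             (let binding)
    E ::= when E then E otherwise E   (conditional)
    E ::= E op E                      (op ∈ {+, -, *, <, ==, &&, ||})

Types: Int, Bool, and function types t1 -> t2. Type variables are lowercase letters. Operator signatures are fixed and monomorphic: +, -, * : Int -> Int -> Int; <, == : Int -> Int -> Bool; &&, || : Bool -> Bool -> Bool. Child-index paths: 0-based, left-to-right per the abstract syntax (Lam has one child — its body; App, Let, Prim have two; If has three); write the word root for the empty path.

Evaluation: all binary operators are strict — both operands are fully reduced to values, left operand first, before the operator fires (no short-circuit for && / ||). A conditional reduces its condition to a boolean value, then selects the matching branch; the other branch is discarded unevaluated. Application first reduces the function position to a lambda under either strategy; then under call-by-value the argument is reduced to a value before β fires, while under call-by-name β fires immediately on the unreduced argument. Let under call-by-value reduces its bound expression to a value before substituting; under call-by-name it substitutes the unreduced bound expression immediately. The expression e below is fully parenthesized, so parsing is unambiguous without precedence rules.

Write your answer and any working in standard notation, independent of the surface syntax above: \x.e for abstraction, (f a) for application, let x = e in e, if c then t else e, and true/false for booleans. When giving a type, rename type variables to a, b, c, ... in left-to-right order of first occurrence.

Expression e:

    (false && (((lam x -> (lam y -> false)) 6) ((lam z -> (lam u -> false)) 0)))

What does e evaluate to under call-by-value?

Answer: false

Working:
step 0: (false && (((\x.(\y.false)) 6) ((\z.(\u.false)) 0)))
step 1: [beta@1.0] (false && ((\y.false) ((\z.(\u.false)) 0)))
step 2: [beta@1.1] (false && ((\y.false) (\u.false)))
step 3: [beta@1] (false && false)
step 4: [delta@root] false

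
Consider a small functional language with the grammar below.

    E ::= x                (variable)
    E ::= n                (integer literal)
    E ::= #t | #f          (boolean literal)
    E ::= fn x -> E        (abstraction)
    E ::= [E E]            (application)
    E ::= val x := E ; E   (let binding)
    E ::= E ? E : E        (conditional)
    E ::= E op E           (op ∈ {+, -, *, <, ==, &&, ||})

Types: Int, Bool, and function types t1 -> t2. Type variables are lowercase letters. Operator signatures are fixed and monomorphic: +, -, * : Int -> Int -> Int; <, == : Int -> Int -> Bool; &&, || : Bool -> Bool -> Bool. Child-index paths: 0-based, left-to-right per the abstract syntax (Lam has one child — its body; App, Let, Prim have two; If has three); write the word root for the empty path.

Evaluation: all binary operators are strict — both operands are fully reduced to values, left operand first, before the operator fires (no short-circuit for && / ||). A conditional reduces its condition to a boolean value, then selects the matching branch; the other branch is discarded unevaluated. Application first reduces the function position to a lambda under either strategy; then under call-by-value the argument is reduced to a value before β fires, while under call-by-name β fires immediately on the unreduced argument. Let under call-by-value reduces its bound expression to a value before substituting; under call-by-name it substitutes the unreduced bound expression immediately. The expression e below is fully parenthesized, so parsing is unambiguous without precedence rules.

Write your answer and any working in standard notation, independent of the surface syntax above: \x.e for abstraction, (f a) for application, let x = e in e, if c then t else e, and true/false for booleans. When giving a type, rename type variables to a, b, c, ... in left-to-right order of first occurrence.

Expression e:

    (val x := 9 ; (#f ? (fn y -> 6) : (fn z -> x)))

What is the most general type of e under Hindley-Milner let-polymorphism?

Answer: a -> Int

Derivation:
let x : Int
  unify Bool ~ Bool
\y._ : a -> Int
x : Int
\z._ : b -> Int
  unify a -> Int ~ b -> Int
  unify a ~ b
  unify Int ~ Int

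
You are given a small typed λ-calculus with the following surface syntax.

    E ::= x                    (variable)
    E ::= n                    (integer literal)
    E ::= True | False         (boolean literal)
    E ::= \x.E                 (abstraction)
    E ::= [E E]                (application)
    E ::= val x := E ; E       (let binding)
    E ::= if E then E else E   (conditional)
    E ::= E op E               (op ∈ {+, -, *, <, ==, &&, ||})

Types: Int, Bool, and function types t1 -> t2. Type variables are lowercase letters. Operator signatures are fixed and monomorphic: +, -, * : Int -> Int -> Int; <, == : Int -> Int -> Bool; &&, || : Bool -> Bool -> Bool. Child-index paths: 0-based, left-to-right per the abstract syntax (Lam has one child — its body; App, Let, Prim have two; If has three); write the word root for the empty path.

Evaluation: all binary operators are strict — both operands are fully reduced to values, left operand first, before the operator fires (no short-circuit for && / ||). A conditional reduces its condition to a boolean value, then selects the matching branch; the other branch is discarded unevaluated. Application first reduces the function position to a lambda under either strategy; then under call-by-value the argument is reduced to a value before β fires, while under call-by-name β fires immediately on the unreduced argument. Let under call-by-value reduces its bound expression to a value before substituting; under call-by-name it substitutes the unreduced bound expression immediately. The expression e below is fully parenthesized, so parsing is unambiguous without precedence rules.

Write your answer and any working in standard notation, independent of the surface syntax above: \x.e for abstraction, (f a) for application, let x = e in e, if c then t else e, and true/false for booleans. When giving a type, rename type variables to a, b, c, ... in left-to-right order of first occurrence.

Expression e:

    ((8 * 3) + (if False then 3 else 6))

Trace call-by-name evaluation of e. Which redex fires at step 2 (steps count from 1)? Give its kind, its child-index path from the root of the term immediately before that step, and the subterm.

Trace:
step 0: ((8 * 3) + (if false then 3 else 6))
step 1: [delta@0] (24 + (if false then 3 else 6))
step 2: [if@1] (24 + 6)

Answer: if at 1 : (if false then 3 else 6)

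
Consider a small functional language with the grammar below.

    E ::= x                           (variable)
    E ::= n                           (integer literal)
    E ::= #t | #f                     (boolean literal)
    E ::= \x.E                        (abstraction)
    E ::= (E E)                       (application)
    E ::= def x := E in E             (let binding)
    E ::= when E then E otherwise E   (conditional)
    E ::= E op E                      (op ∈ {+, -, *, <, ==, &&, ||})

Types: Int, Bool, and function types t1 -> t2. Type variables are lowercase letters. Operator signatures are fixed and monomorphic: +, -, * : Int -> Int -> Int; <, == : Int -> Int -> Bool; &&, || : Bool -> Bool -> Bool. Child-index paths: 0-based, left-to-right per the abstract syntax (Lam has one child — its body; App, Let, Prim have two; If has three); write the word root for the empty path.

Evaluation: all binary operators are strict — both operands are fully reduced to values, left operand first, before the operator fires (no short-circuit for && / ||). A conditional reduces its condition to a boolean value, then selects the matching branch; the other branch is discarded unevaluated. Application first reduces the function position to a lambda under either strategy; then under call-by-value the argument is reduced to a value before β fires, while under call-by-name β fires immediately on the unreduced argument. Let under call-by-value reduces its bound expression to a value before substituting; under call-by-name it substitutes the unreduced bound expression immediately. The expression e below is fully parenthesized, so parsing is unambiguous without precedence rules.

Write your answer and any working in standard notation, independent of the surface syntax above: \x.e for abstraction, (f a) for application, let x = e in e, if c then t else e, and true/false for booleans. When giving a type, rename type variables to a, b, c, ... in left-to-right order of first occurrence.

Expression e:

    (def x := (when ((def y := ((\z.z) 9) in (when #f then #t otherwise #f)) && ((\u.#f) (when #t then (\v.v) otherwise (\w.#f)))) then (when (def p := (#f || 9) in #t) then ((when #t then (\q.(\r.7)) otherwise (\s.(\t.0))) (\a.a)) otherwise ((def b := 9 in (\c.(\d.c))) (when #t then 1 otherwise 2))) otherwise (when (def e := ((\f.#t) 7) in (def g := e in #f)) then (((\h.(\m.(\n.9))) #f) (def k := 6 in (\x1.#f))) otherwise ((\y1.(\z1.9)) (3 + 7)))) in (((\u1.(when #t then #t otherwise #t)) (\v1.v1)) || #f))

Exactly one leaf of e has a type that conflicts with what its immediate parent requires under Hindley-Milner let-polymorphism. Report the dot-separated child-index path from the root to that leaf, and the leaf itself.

Answer: 0.1.0.0.1 : 9

Trace:
z : a
\z._ : a -> a
  unify a -> a ~ Int -> b
  unify a ~ Int
  unify Int ~ b
_ _ : Int
let y : Int
  unify Bool ~ Bool
  unify Bool ~ Bool
  unify Bool ~ Bool
\u._ : c -> Bool
  unify Bool ~ Bool
v : d
\v._ : d -> d
\w._ : e -> Bool
  unify d -> d ~ e -> Bool
  unify d ~ e
  unify e ~ Bool
  unify c -> Bool ~ (Bool -> Bool) -> f
  unify c ~ Bool -> Bool
  unify Bool ~ f
_ _ : Bool
  unify Bool ~ Bool
  unify Bool ~ Bool
  unify Bool ~ Bool
  unify Int ~ Bool
  FAIL: mismatch Int ~ Bool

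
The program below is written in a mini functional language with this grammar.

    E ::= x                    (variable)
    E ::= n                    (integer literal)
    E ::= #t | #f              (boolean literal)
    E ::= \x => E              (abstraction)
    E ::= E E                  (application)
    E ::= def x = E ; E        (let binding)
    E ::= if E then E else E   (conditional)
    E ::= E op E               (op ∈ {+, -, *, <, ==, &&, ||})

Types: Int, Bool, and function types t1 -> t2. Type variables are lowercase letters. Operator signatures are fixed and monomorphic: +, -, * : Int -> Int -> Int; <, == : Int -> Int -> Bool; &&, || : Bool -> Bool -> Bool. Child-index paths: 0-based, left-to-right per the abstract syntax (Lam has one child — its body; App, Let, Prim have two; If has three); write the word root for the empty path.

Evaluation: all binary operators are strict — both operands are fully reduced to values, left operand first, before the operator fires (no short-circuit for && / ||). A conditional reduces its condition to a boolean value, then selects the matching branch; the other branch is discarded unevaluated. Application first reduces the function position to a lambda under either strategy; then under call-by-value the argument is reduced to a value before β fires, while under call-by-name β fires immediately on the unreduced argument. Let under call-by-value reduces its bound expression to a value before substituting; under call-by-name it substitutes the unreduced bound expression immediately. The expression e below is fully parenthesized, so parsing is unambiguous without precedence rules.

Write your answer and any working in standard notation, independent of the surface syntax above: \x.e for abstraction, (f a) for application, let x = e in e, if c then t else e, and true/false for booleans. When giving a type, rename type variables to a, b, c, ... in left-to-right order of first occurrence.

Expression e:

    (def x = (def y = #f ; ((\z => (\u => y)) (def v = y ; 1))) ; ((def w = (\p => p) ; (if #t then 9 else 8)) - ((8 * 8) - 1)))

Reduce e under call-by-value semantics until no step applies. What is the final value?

Answer: -54

Trace:
step 0: (let x = (let y = false in ((\z.(\u.y)) (let v = y in 1))) in ((let w = (\p.p) in (if true then 9 else 8)) - ((8 * 8) - 1)))
step 1: [let@0] (let x = ((\z.(\u.false)) (let v = false in 1)) in ((let w = (\p.p) in (if true then 9 else 8)) - ((8 * 8) - 1)))
step 2: [let@0.1] (let x = ((\z.(\u.false)) 1) in ((let w = (\p.p) in (if true then 9 else 8)) - ((8 * 8) - 1)))
step 3: [beta@0] (let x = (\u.false) in ((let w = (\p.p) in (if true then 9 else 8)) - ((8 * 8) - 1)))
step 4: [let@root] ((let w = (\p.p) in (if true then 9 else 8)) - ((8 * 8) - 1))
step 5: [let@0] ((if true then 9 else 8) - ((8 * 8) - 1))
step 6: [if@0] (9 - ((8 * 8) - 1))
step 7: [delta@1.0] (9 - (64 - 1))
step 8: [delta@1] (9 - 63)
step 9: [delta@root] -54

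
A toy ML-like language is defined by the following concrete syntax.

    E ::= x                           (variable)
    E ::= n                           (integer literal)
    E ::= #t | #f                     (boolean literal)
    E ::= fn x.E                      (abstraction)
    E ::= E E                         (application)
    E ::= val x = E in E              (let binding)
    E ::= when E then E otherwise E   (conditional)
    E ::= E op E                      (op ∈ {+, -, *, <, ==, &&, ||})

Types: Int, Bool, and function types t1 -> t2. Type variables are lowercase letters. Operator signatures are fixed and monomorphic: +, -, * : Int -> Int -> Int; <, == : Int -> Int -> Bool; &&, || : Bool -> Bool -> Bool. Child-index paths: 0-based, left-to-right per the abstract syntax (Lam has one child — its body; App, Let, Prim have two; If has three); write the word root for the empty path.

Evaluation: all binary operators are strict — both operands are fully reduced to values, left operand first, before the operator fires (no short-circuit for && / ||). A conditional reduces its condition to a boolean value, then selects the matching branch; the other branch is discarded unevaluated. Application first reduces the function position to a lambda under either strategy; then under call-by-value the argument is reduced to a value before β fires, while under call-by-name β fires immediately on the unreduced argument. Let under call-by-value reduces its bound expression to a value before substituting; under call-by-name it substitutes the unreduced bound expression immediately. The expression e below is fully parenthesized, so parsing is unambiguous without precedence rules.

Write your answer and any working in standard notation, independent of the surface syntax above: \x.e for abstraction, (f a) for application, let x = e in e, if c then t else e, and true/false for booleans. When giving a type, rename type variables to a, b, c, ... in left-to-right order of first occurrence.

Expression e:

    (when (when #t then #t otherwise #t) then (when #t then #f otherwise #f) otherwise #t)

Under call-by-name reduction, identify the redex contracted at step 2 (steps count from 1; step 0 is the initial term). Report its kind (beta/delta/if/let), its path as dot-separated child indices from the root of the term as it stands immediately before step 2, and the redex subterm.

Working:
step 0: (if (if true then true else true) then (if true then false else false) else true)
step 1: [if@0] (if true then (if true then false else false) else true)
step 2: [if@root] (if true then false else false)

Answer: if at root : (if true then (if true then false else false) else true)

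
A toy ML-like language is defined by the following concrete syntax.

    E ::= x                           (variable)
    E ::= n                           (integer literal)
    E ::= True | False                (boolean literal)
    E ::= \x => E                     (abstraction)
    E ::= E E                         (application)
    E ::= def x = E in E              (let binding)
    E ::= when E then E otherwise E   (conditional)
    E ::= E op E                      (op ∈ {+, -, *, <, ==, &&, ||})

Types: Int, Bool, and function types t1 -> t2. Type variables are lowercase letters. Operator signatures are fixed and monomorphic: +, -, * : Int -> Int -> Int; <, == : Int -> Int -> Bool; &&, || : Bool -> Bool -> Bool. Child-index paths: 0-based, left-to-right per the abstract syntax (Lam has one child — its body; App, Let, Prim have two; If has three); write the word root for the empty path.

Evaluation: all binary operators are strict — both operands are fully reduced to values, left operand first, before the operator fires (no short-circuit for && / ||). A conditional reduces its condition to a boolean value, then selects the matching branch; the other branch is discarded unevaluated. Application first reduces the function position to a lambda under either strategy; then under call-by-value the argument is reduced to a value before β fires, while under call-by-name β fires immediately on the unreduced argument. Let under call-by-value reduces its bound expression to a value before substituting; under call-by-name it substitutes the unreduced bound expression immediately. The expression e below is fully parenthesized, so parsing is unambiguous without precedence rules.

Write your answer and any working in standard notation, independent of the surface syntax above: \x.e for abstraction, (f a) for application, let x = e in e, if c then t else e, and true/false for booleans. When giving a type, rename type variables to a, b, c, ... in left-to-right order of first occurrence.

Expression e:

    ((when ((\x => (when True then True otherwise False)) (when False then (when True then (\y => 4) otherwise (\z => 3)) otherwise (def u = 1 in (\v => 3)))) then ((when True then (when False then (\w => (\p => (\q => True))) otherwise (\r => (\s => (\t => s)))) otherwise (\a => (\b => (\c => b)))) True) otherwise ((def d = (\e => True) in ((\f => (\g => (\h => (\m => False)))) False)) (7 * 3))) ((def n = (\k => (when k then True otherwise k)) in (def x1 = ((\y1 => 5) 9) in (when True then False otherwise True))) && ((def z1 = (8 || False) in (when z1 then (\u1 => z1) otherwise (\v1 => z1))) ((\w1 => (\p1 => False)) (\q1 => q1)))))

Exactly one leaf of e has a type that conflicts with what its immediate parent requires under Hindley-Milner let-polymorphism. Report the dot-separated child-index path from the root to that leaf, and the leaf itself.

Answer: 1.1.0.0.0 : 8

Working:
  unify Bool ~ Bool
  unify Bool ~ Bool
\x._ : a -> Bool
  unify Bool ~ Bool
  unify Bool ~ Bool
\y._ : b -> Int
\z._ : c -> Int
  unify b -> Int ~ c -> Int
  unify b ~ c
  unify Int ~ Int
let u : Int
\v._ : d -> Int
  unify c -> Int ~ d -> Int
  unify c ~ d
  unify Int ~ Int
  unify a -> Bool ~ (d -> Int) -> e
  unify a ~ d -> Int
  unify Bool ~ e
_ _ : Bool
  unify Bool ~ Bool
  unify Bool ~ Bool
  unify Bool ~ Bool
\q._ : h -> Bool
\p._ : g -> h -> Bool
\w._ : f -> g -> h -> Bool
s : j
\t._ : k -> j
\s._ : j -> k -> j
\r._ : i -> j -> k -> j
  unify f -> g -> h -> Bool ~ i -> j -> k -> j
  unify f ~ i
  unify g -> h -> Bool ~ j -> k -> j
  unify g ~ j
  unify h -> Bool ~ k -> j
  unify h ~ k
  unify Bool ~ j
b : m
\c._ : n -> m
\b._ : m -> n -> m
\a._ : l -> m -> n -> m
  unify i -> Bool -> k -> Bool ~ l -> m -> n -> m
  unify i ~ l
  unify Bool -> k -> Bool ~ m -> n -> m
  unify Bool ~ m
  unify k -> Bool ~ n -> Bool
  unify k ~ n
  unify Bool ~ Bool
  unify l -> Bool -> n -> Bool ~ Bool -> o
  unify l ~ Bool
  unify Bool -> n -> Bool ~ o
_ _ : Bool -> n -> Bool
\e._ : p -> Bool
let d : forall. p -> Bool
\m._ : t -> Bool
\h._ : s -> t -> Bool
\g._ : r -> s -> t -> Bool
\f._ : q -> r -> s -> t -> Bool
  unify q -> r -> s -> t -> Bool ~ Bool -> u
  unify q ~ Bool
  unify r -> s -> t -> Bool ~ u
_ _ : r -> s -> t -> Bool
  unify Int ~ Int
  unify Int ~ Int
  unify r -> s -> t -> Bool ~ Int -> v
  unify r ~ Int
  unify s -> t -> Bool ~ v
_ _ : s -> t -> Bool
  unify Bool -> n -> Bool ~ s -> t -> Bool
  unify Bool ~ s
  unify n -> Bool ~ t -> Bool
  unify n ~ t
  unify Bool ~ Bool
k : w
  unify w ~ Bool
k : Bool
  unify Bool ~ Bool
\k._ : Bool -> Bool
let n : Bool -> Bool
\y1._ : x -> Int
  unify x -> Int ~ Int -> y
  unify x ~ Int
  unify Int ~ y
_ _ : Int
let x1 : Int
  unify Bool ~ Bool
  unify Bool ~ Bool
  unify Bool ~ Bool
  unify Int ~ Bool
  FAIL: mismatch Int ~ Bool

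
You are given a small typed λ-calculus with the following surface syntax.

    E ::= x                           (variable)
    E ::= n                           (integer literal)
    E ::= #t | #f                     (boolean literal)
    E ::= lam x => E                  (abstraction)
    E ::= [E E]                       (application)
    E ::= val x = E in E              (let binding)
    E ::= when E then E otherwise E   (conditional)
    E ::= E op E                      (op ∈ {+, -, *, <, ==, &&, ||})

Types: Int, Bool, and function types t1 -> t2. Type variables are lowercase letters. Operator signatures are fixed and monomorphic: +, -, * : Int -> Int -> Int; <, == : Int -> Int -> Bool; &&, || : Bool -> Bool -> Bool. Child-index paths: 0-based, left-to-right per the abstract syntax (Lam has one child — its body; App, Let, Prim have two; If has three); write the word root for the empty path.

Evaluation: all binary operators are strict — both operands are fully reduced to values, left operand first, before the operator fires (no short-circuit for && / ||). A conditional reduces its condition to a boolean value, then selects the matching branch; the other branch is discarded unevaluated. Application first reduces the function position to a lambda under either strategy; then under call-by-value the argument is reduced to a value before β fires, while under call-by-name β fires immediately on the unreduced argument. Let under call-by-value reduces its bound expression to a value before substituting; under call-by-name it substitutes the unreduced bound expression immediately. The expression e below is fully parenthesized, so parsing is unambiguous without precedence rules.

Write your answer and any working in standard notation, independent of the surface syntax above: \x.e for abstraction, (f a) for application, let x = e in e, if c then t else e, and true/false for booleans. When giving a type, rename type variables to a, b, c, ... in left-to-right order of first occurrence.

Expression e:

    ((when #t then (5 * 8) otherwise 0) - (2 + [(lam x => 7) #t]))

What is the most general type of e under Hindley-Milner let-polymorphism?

Answer: Int

Working:
  unify Bool ~ Bool
  unify Int ~ Int
  unify Int ~ Int
  unify Int ~ Int
  unify Int ~ Int
  unify Int ~ Int
\x._ : a -> Int
  unify a -> Int ~ Bool -> b
  unify a ~ Bool
  unify Int ~ b
_ _ : Int
  unify Int ~ Int
  unify Int ~ Int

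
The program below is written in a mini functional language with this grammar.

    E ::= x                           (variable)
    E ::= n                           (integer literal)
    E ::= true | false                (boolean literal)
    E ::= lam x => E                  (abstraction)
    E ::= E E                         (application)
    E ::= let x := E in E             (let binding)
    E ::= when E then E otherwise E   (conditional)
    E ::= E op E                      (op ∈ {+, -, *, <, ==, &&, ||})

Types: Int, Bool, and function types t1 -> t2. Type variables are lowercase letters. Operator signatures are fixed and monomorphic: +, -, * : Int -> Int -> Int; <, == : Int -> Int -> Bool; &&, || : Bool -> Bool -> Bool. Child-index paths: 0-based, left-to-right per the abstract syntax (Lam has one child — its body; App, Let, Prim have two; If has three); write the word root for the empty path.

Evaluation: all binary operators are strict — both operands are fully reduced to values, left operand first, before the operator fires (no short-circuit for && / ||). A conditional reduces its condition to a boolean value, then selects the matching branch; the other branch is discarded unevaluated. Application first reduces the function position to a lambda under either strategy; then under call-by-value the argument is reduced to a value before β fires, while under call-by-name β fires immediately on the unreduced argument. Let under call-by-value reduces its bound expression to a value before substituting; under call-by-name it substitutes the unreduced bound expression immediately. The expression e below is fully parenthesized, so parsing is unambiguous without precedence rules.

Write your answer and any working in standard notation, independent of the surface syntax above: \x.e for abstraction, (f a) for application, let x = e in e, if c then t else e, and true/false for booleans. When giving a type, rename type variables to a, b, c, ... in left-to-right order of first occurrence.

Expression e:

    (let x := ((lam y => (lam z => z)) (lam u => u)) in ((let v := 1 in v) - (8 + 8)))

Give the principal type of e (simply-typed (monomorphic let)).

Derivation:
z : b
\z._ : b -> b
\y._ : a -> b -> b
u : c
\u._ : c -> c
  unify a -> b -> b ~ (c -> c) -> d
  unify a ~ c -> c
  unify b -> b ~ d
_ _ : b -> b
let x : b -> b
let v : Int
v : Int
  unify Int ~ Int
  unify Int ~ Int
  unify Int ~ Int
  unify Int ~ Int

Answer: Int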